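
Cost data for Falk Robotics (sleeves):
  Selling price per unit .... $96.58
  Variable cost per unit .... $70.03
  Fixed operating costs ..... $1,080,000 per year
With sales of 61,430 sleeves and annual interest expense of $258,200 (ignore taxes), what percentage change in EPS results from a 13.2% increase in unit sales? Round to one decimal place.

Contribution at this volume is 61,430 × $26.55 = $1,630,966.50.
EBIT = $1,630,966.50 − $1,080,000 = $550,966.50.
Interest = $258,200.00, so EBIT − I = $292,766.50.
Degree of combined leverage = contribution ÷ (EBIT − I) = $1,630,966.50 ÷ $292,766.50 = 5.5709.
EPS therefore changes by 5.5709 × (+13.2%) = +73.5%.

+73.5%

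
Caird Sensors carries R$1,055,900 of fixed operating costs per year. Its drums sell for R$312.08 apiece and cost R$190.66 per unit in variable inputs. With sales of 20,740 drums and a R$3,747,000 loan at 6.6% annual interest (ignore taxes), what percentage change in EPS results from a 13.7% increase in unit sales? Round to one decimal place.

+28.4%

Total contribution margin = 20,740 × R$121.42 = R$2,518,250.80.
Subtracting fixed costs: EBIT = R$2,518,250.80 − R$1,055,900 = R$1,462,350.80.
Interest = R$247,302.00, so EBIT − I = R$1,215,048.80.
Degree of combined leverage = contribution ÷ (EBIT − I) = R$2,518,250.80 ÷ R$1,215,048.80 = 2.0726.
%ΔEPS = DCL × %ΔSales = 2.0726 × +13.7% = +28.4%.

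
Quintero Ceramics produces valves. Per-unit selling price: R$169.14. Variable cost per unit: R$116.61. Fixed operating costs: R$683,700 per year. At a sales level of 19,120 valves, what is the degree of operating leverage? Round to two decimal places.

Contribution at this volume is 19,120 × R$52.53 = R$1,004,373.60.
Operating income = contribution − fixed costs = R$1,004,373.60 − R$683,700 = R$320,673.60.
So DOL = total CM / EBIT = R$1,004,373.60 / R$320,673.60 = 3.1321.

3.13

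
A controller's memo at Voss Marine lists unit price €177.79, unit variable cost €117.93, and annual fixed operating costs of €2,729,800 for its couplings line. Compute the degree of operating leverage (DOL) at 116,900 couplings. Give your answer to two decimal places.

1.64

Contribution at this volume is 116,900 × €59.86 = €6,997,634.00.
Subtracting fixed costs: EBIT = €6,997,634.00 − €2,729,800 = €4,267,834.00.
Degree of operating leverage = €6,997,634.00 / €4,267,834.00 = 1.6396.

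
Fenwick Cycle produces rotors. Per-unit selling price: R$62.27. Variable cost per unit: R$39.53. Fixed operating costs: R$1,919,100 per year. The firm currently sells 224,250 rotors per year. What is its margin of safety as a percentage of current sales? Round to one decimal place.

62.4%

Each unit contributes R$62.27 − R$39.53 = R$22.74. Break-even units = R$1,919,100 ÷ R$22.74 = 84,393.14; break-even revenue = 84,393.14 × R$62.27 = R$5,255,160.82.
Current sales = 224,250 × R$62.27 = R$13,964,047.50.
Margin of safety = (R$13,964,047.50 − R$5,255,160.82) ÷ R$13,964,047.50 = 62.4%.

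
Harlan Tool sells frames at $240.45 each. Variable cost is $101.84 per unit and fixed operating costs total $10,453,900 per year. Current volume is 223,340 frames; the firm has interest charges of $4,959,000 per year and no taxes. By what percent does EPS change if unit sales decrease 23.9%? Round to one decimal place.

-47.6%

Contribution at this volume is 223,340 × $138.61 = $30,957,157.40.
Subtracting fixed costs: EBIT = $30,957,157.40 − $10,453,900 = $20,503,257.40.
After interest of $4,959,000.00, pre-tax earnings = $15,544,257.40.
DCL = total CM / (EBIT − I) = $30,957,157.40 / $15,544,257.40 = 1.9915.
EPS therefore changes by 1.9915 × (-23.9%) = -47.6%.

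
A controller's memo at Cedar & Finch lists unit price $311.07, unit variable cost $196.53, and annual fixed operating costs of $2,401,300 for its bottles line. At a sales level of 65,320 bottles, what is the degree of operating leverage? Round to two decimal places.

1.47

Total contribution margin = 65,320 × $114.54 = $7,481,752.80.
Subtracting fixed costs: EBIT = $7,481,752.80 − $2,401,300 = $5,080,452.80.
So DOL = total CM / EBIT = $7,481,752.80 / $5,080,452.80 = 1.4727.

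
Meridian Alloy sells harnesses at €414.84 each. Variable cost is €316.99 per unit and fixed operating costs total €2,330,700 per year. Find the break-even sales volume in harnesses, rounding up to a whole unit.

Each unit contributes €414.84 − €316.99 = €97.85.
Units to break even: €2,330,700 ÷ €97.85 = 23,819.11, rounded up to 23,820.

23,820 harnesses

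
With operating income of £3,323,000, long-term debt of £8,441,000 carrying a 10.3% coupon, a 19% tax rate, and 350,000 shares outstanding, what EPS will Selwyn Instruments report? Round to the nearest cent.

£5.68

Pre-tax income = £3,323,000 − £869,423.00 = £2,453,577.00.
Net income = £2,453,577.00 × (1 − 0.19) = £1,987,397.37.
Per share: £1,987,397.37 / 350,000 shares = £5.68.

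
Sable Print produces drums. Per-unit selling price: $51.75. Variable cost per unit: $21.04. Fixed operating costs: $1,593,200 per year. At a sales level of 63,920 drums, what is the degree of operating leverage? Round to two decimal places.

Total contribution margin = 63,920 × $30.71 = $1,962,983.20.
EBIT = $1,962,983.20 − $1,593,200 = $369,783.20.
DOL = contribution ÷ EBIT = $1,962,983.20 ÷ $369,783.20 = 5.3085.

5.31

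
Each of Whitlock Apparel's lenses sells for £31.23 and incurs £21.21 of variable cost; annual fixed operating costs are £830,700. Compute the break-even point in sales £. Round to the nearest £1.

Contribution margin per unit = £31.23 − £21.21 = £10.02, a CM ratio of £10.02 ÷ £31.23 = 0.3208.
Break-even sales = FC ÷ CM ratio = £830,700 × £31.23 / £10.02 = £2,589,098.

£2,589,098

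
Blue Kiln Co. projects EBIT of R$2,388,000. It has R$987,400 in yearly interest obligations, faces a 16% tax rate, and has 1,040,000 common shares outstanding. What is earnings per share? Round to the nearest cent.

Pre-tax income = R$2,388,000 − R$987,400.00 = R$1,400,600.00.
Net income = R$1,400,600.00 × (1 − 0.16) = R$1,176,504.00.
Per share: R$1,176,504.00 / 1,040,000 shares = R$1.13.

R$1.13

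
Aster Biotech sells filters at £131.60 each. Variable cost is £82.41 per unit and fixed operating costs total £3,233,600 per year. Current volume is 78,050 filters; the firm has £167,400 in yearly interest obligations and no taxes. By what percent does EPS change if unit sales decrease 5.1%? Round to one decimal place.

-44.7%

Contribution at this volume is 78,050 × £49.19 = £3,839,279.50.
Subtracting fixed costs: EBIT = £3,839,279.50 − £3,233,600 = £605,679.50.
Interest = £167,400.00, so EBIT − I = £438,279.50.
Degree of combined leverage = contribution ÷ (EBIT − I) = £3,839,279.50 ÷ £438,279.50 = 8.7599.
EPS therefore changes by 8.7599 × (-5.1%) = -44.7%.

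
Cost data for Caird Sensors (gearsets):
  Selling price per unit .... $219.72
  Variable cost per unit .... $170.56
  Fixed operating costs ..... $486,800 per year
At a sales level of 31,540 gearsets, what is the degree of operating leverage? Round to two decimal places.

1.46

At 31,540 units, contribution = 31,540 × $49.16 = $1,550,506.40.
Subtracting fixed costs: EBIT = $1,550,506.40 − $486,800 = $1,063,706.40.
So DOL = total CM / EBIT = $1,550,506.40 / $1,063,706.40 = 1.4576.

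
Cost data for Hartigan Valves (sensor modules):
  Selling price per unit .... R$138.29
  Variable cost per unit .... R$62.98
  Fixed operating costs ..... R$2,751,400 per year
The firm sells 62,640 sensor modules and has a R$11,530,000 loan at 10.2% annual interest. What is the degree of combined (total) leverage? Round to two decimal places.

5.97

Total contribution margin = 62,640 × R$75.31 = R$4,717,418.40.
Subtracting fixed costs: EBIT = R$4,717,418.40 − R$2,751,400 = R$1,966,018.40. Interest = R$1,176,060.00.
DOL = R$4,717,418.40 ÷ R$1,966,018.40 = 2.3995; DFL = R$1,966,018.40 ÷ R$789,958.40 = 2.4888.
Combined leverage = 2.3995 × 2.4888 = 5.9719.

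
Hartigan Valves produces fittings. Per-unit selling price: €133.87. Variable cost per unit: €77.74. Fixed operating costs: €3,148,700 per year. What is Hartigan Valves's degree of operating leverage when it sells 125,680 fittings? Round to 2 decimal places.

Contribution at this volume is 125,680 × €56.13 = €7,054,418.40.
EBIT = €7,054,418.40 − €3,148,700 = €3,905,718.40.
DOL = contribution ÷ EBIT = €7,054,418.40 ÷ €3,905,718.40 = 1.8062.

1.81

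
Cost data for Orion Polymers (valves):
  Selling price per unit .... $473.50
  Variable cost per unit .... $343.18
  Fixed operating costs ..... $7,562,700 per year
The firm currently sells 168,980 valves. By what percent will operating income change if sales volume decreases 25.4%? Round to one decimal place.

Contribution at this volume is 168,980 × $130.32 = $22,021,473.60.
Subtracting fixed costs: EBIT = $22,021,473.60 − $7,562,700 = $14,458,773.60.
DOL = contribution ÷ EBIT = $22,021,473.60 ÷ $14,458,773.60 = 1.5231.
%ΔEBIT = DOL × %ΔSales = 1.5231 × -25.4% = -38.7%.

-38.7%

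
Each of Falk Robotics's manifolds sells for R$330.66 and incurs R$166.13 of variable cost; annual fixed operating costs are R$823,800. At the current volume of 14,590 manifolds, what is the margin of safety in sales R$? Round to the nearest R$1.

R$3,168,718

Unit CM = price − variable cost = R$330.66 − R$166.13 = R$164.53. Break-even units = R$823,800 ÷ R$164.53 = 5,006.99; break-even revenue = 5,006.99 × R$330.66 = R$1,655,611.18.
Current sales = 14,590 × R$330.66 = R$4,824,329.40.
Margin of safety = R$4,824,329.40 − R$1,655,611.18 = R$3,168,718.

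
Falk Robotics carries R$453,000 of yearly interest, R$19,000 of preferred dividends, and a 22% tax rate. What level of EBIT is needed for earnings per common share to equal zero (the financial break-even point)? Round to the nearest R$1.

R$477,359

Preferred dividends are paid after tax, so their pre-tax equivalent is R$19,000 ÷ (1 − 0.22) = R$24,358.97.
EPS = 0 when EBIT covers interest plus the pre-tax preferred burden: R$453,000 + R$24,358.97 = R$477,358.97.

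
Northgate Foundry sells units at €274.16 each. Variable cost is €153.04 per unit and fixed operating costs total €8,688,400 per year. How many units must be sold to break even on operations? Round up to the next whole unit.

71,734 units

Contribution margin per unit = €274.16 − €153.04 = €121.12.
Break-even Q = €8,688,400 / €121.12 = 71,733.82 → 71,734 units.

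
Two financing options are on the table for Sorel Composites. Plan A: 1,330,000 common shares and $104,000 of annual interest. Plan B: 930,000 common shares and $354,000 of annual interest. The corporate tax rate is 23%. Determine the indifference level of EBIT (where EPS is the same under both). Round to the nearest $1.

Set EPS_A = EPS_B: (EBIT − $104,000)(1 − 0.23) ÷ 1,330,000 = (EBIT − $354,000)(1 − 0.23) ÷ 930,000.
Cancelling (1 − t) and cross-multiplying: 930,000·(EBIT − 104,000) = 1,330,000·(EBIT − 354,000).
EBIT × (1,330,000 − 930,000) = 354,000 × 1,330,000 − 104,000 × 930,000 = 374,100,000,000, so EBIT = 374,100,000,000 ÷ 400,000 = 935,250.00.

$935,250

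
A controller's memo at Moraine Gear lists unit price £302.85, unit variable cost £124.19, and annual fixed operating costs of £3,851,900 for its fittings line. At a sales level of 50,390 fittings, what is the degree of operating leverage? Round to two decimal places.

1.75

Total contribution margin = 50,390 × £178.66 = £9,002,677.40.
EBIT = £9,002,677.40 − £3,851,900 = £5,150,777.40.
DOL = contribution ÷ EBIT = £9,002,677.40 ÷ £5,150,777.40 = 1.7478.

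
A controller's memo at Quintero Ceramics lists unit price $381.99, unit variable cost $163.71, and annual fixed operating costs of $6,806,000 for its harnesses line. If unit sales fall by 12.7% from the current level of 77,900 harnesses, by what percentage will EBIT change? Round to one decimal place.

-21.2%

At 77,900 units, contribution = 77,900 × $218.28 = $17,004,012.00.
EBIT = $17,004,012.00 − $6,806,000 = $10,198,012.00.
So DOL = total CM / EBIT = $17,004,012.00 / $10,198,012.00 = 1.6674.
%ΔEBIT = DOL × %ΔSales = 1.6674 × -12.7% = -21.2%.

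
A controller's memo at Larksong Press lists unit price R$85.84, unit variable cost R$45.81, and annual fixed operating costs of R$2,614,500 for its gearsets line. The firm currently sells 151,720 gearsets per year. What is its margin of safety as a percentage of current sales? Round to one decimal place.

57.0%

Contribution margin per unit = R$85.84 − R$45.81 = R$40.03. Break-even units = R$2,614,500 ÷ R$40.03 = 65,313.51; break-even revenue = 65,313.51 × R$85.84 = R$5,606,512.12.
Actual sales revenue = 151,720 × R$85.84 = R$13,023,644.80.
Margin of safety = (R$13,023,644.80 − R$5,606,512.12) ÷ R$13,023,644.80 = 57.0%.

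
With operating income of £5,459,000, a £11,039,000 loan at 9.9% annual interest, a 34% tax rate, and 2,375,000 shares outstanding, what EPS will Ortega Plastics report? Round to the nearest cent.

£1.21

Interest = £1,092,861.00, so EBT = £5,459,000 − £1,092,861.00 = £4,366,139.00.
Net income = £4,366,139.00 × (1 − 0.34) = £2,881,651.74.
Per share: £2,881,651.74 / 2,375,000 shares = £1.21.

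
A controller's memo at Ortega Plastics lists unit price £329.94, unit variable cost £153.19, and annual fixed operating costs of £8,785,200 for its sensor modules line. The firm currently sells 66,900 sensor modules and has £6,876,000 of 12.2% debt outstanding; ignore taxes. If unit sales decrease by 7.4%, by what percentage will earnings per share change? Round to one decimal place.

Contribution at this volume is 66,900 × £176.75 = £11,824,575.00.
Subtracting fixed costs: EBIT = £11,824,575.00 − £8,785,200 = £3,039,375.00.
After interest of £838,872.00, pre-tax earnings = £2,200,503.00.
DCL = total CM / (EBIT − I) = £11,824,575.00 / £2,200,503.00 = 5.3736.
%ΔEPS = DCL × %ΔSales = 5.3736 × -7.4% = -39.8%.

-39.8%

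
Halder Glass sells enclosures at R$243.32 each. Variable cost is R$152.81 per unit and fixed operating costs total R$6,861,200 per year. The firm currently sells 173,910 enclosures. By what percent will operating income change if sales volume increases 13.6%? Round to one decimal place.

Total contribution margin = 173,910 × R$90.51 = R$15,740,594.10.
Operating income = contribution − fixed costs = R$15,740,594.10 − R$6,861,200 = R$8,879,394.10.
DOL = contribution ÷ EBIT = R$15,740,594.10 ÷ R$8,879,394.10 = 1.7727.
So EBIT moves 1.7727 × (+13.6%) = +24.1%.

+24.1%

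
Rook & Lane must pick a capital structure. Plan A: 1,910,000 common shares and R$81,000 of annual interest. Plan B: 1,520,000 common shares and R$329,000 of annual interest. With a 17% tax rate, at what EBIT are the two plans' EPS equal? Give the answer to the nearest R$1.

R$1,295,564

At indifference, (EBIT − 81,000)(1 − t)/1,910,000 = (EBIT − 329,000)(1 − t)/1,520,000.
The (1 − t) factor cancels: (EBIT − 81,000) × 1,520,000 = (EBIT − 329,000) × 1,910,000.
Solving, EBIT = (329,000·1,910,000 − 81,000·1,520,000) / (1,910,000 − 1,520,000) = 505,270,000,000 / 390,000 = 1,295,564.10.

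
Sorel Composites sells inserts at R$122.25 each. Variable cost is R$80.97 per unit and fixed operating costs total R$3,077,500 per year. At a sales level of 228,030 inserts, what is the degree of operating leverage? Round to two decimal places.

At 228,030 units, contribution = 228,030 × R$41.28 = R$9,413,078.40.
Operating income = contribution − fixed costs = R$9,413,078.40 − R$3,077,500 = R$6,335,578.40.
So DOL = total CM / EBIT = R$9,413,078.40 / R$6,335,578.40 = 1.4857.

1.49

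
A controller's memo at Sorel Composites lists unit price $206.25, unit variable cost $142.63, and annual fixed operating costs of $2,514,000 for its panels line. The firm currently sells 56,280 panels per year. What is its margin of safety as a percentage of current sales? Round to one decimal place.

29.8%

Each unit contributes $206.25 − $142.63 = $63.62. Break-even units = $2,514,000 ÷ $63.62 = 39,515.88; break-even revenue = 39,515.88 × $206.25 = $8,150,149.32.
Current sales = 56,280 × $206.25 = $11,607,750.00.
Margin of safety = ($11,607,750.00 − $8,150,149.32) ÷ $11,607,750.00 = 29.8%.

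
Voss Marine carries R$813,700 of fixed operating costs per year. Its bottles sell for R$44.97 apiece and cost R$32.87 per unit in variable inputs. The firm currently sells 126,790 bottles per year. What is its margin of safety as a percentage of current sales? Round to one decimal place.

Each unit contributes R$44.97 − R$32.87 = R$12.10. Break-even units = R$813,700 ÷ R$12.10 = 67,247.93; break-even revenue = 67,247.93 × R$44.97 = R$3,024,139.59.
Actual sales revenue = 126,790 × R$44.97 = R$5,701,746.30.
Margin of safety = (R$5,701,746.30 − R$3,024,139.59) ÷ R$5,701,746.30 = 47.0%.

47.0%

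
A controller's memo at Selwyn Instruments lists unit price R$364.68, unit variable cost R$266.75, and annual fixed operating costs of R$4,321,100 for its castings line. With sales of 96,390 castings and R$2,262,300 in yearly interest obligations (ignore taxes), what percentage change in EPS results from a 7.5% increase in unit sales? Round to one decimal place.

+24.8%

At 96,390 units, contribution = 96,390 × R$97.93 = R$9,439,472.70.
EBIT = R$9,439,472.70 − R$4,321,100 = R$5,118,372.70.
Interest = R$2,262,300.00, so EBIT − I = R$2,856,072.70.
Degree of combined leverage = contribution ÷ (EBIT − I) = R$9,439,472.70 ÷ R$2,856,072.70 = 3.3051.
%ΔEPS = DCL × %ΔSales = 3.3051 × +7.5% = +24.8%.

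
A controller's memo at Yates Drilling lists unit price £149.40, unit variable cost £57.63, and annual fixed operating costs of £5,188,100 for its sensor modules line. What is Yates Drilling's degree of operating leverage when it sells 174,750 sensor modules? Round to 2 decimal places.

At 174,750 units, contribution = 174,750 × £91.77 = £16,036,807.50.
EBIT = £16,036,807.50 − £5,188,100 = £10,848,707.50.
DOL = contribution ÷ EBIT = £16,036,807.50 ÷ £10,848,707.50 = 1.4782.

1.48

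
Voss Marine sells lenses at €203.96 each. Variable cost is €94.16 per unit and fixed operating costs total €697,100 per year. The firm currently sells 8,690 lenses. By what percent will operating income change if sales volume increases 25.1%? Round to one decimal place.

Total contribution margin = 8,690 × €109.80 = €954,162.00.
Subtracting fixed costs: EBIT = €954,162.00 − €697,100 = €257,062.00.
So DOL = total CM / EBIT = €954,162.00 / €257,062.00 = 3.7118.
So EBIT moves 3.7118 × (+25.1%) = +93.2%.

+93.2%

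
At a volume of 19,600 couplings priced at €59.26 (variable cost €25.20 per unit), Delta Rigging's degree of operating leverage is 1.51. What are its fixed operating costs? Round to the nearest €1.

€225,473

Contribution at this volume is 19,600 × €34.06 = €667,576.00.
DOL = contribution / EBIT, so EBIT = €667,576.00 / 1.51 = €442,103.31.
Fixed costs = CM − EBIT = €667,576.00 − €442,103.31 = €225,473.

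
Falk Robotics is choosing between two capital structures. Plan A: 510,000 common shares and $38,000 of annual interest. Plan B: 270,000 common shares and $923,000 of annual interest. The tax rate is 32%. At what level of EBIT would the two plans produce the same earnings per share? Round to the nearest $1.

Set EPS_A = EPS_B: (EBIT − $38,000)(1 − 0.32) ÷ 510,000 = (EBIT − $923,000)(1 − 0.32) ÷ 270,000.
The (1 − t) factor cancels: (EBIT − 38,000) × 270,000 = (EBIT − 923,000) × 510,000.
Solving, EBIT = (923,000·510,000 − 38,000·270,000) / (510,000 − 270,000) = 460,470,000,000 / 240,000 = 1,918,625.00.

$1,918,625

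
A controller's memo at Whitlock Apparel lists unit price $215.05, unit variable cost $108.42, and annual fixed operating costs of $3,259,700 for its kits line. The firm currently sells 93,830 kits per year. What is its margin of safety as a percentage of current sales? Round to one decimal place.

Each unit contributes $215.05 − $108.42 = $106.63. Break-even units = $3,259,700 ÷ $106.63 = 30,570.20; break-even revenue = 30,570.20 × $215.05 = $6,574,120.65.
Current sales = 93,830 × $215.05 = $20,178,141.50.
Margin of safety = ($20,178,141.50 − $6,574,120.65) ÷ $20,178,141.50 = 67.4%.

67.4%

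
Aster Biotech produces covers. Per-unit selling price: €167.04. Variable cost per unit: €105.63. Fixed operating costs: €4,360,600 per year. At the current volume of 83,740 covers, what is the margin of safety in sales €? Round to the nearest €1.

Each unit contributes €167.04 − €105.63 = €61.41. Break-even units = €4,360,600 ÷ €61.41 = 71,007.98; break-even revenue = 71,007.98 × €167.04 = €11,861,172.84.
Actual sales revenue = 83,740 × €167.04 = €13,987,929.60.
Margin of safety = €13,987,929.60 − €11,861,172.84 = €2,126,757.

€2,126,757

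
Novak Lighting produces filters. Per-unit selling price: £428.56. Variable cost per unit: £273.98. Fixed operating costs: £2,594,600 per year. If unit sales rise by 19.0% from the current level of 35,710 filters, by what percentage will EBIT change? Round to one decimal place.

At 35,710 units, contribution = 35,710 × £154.58 = £5,520,051.80.
Operating income = contribution − fixed costs = £5,520,051.80 − £2,594,600 = £2,925,451.80.
So DOL = total CM / EBIT = £5,520,051.80 / £2,925,451.80 = 1.8869.
Operating income changes by 1.8869 × +19.0% = +35.9%.

+35.9%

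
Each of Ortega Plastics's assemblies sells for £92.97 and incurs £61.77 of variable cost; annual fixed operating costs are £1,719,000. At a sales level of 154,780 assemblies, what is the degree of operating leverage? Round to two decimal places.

1.55

Total contribution margin = 154,780 × £31.20 = £4,829,136.00.
Operating income = contribution − fixed costs = £4,829,136.00 − £1,719,000 = £3,110,136.00.
Degree of operating leverage = £4,829,136.00 / £3,110,136.00 = 1.5527.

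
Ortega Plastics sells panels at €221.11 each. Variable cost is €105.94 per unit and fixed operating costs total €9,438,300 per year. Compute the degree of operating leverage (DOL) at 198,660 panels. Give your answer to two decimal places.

At 198,660 units, contribution = 198,660 × €115.17 = €22,879,672.20.
EBIT = €22,879,672.20 − €9,438,300 = €13,441,372.20.
So DOL = total CM / EBIT = €22,879,672.20 / €13,441,372.20 = 1.7022.

1.70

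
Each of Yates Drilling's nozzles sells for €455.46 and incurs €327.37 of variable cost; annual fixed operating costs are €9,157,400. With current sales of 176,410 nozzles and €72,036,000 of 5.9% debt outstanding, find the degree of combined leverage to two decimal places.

2.46

At 176,410 units, contribution = 176,410 × €128.09 = €22,596,356.90.
Subtracting fixed costs: EBIT = €22,596,356.90 − €9,157,400 = €13,438,956.90. Interest = €4,250,124.00, so EBIT − I = €9,188,832.90.
Degree of total leverage = total CM / (EBIT − interest) = €22,596,356.90 / €9,188,832.90 = 2.4591.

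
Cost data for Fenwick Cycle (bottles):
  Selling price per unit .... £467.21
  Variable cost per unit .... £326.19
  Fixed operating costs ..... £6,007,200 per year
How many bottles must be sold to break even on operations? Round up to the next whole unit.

42,599 bottles

Each unit contributes £467.21 − £326.19 = £141.02.
Units to break even: £6,007,200 ÷ £141.02 = 42,598.21, rounded up to 42,599.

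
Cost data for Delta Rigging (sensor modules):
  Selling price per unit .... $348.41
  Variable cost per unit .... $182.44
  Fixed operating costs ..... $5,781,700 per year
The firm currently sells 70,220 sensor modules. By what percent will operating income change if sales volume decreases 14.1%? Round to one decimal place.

At 70,220 units, contribution = 70,220 × $165.97 = $11,654,413.40.
EBIT = $11,654,413.40 − $5,781,700 = $5,872,713.40.
So DOL = total CM / EBIT = $11,654,413.40 / $5,872,713.40 = 1.9845.
Operating income changes by 1.9845 × -14.1% = -28.0%.

-28.0%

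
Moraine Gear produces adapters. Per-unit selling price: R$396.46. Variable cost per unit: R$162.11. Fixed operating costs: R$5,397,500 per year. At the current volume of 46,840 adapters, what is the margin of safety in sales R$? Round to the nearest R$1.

Each unit contributes R$396.46 − R$162.11 = R$234.35. Break-even units = R$5,397,500 ÷ R$234.35 = 23,031.79; break-even revenue = 23,031.79 × R$396.46 = R$9,131,183.49.
Current sales = 46,840 × R$396.46 = R$18,570,186.40.
Margin of safety = R$18,570,186.40 − R$9,131,183.49 = R$9,439,003.

R$9,439,003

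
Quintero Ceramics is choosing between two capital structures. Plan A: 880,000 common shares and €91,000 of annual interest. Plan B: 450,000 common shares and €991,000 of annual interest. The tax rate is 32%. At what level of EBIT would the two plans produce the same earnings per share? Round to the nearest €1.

At indifference, (EBIT − 91,000)(1 − t)/880,000 = (EBIT − 991,000)(1 − t)/450,000.
Cancelling (1 − t) and cross-multiplying: 450,000·(EBIT − 91,000) = 880,000·(EBIT − 991,000).
EBIT × (880,000 − 450,000) = 991,000 × 880,000 − 91,000 × 450,000 = 831,130,000,000, so EBIT = 831,130,000,000 ÷ 430,000 = 1,932,860.47.

€1,932,860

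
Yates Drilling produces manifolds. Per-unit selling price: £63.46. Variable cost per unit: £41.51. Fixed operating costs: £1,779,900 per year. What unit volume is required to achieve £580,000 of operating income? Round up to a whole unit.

107,513 manifolds

Unit CM = price − variable cost = £63.46 − £41.51 = £21.95.
Need Q such that Q × £21.95 − £1,779,900 = £580,000, i.e. Q = £2,359,900 / £21.95 = 107,512.53 → 107,513.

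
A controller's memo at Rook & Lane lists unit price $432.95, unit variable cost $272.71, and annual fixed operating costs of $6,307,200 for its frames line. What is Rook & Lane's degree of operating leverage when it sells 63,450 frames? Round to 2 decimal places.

2.63

At 63,450 units, contribution = 63,450 × $160.24 = $10,167,228.00.
Subtracting fixed costs: EBIT = $10,167,228.00 − $6,307,200 = $3,860,028.00.
Degree of operating leverage = $10,167,228.00 / $3,860,028.00 = 2.6340.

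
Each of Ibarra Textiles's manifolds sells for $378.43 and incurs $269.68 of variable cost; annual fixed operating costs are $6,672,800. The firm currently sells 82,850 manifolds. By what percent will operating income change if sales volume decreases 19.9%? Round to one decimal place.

-76.7%

At 82,850 units, contribution = 82,850 × $108.75 = $9,009,937.50.
Operating income = contribution − fixed costs = $9,009,937.50 − $6,672,800 = $2,337,137.50.
DOL = contribution ÷ EBIT = $9,009,937.50 ÷ $2,337,137.50 = 3.8551.
%ΔEBIT = DOL × %ΔSales = 3.8551 × -19.9% = -76.7%.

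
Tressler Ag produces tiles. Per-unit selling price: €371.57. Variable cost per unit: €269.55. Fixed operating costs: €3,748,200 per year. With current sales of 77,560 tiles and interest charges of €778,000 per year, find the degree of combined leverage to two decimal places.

2.34

Total contribution margin = 77,560 × €102.02 = €7,912,671.20.
Subtracting fixed costs: EBIT = €7,912,671.20 − €3,748,200 = €4,164,471.20. Interest = €778,000.00, so EBIT − I = €3,386,471.20.
DCL = contribution ÷ (EBIT − I) = €7,912,671.20 ÷ €3,386,471.20 = 2.3366.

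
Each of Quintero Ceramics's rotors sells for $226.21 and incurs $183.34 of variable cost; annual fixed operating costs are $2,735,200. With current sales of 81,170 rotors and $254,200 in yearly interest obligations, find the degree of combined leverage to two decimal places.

Contribution at this volume is 81,170 × $42.87 = $3,479,757.90.
Operating income = contribution − fixed costs = $3,479,757.90 − $2,735,200 = $744,557.90. Interest = $254,200.00, so EBIT − I = $490,357.90.
Degree of total leverage = total CM / (EBIT − interest) = $3,479,757.90 / $490,357.90 = 7.0964.

7.10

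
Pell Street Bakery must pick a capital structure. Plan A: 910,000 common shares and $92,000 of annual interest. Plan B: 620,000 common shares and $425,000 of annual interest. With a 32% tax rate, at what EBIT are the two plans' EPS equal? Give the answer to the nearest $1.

At indifference, (EBIT − 92,000)(1 − t)/910,000 = (EBIT − 425,000)(1 − t)/620,000.
Cancelling (1 − t) and cross-multiplying: 620,000·(EBIT − 92,000) = 910,000·(EBIT − 425,000).
Solving, EBIT = (425,000·910,000 − 92,000·620,000) / (910,000 − 620,000) = 329,710,000,000 / 290,000 = 1,136,931.03.

$1,136,931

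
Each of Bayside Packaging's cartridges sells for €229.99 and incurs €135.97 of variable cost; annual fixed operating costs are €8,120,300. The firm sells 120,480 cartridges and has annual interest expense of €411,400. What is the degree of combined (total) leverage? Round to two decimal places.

4.05

Total contribution margin = 120,480 × €94.02 = €11,327,529.60.
Subtracting fixed costs: EBIT = €11,327,529.60 − €8,120,300 = €3,207,229.60. Interest = €411,400.00, so EBIT − I = €2,795,829.60.
Degree of total leverage = total CM / (EBIT − interest) = €11,327,529.60 / €2,795,829.60 = 4.0516.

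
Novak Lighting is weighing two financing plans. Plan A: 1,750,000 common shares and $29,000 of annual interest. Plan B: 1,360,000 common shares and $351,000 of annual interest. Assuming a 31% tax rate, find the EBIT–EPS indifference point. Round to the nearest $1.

$1,473,872

At indifference, (EBIT − 29,000)(1 − t)/1,750,000 = (EBIT − 351,000)(1 − t)/1,360,000.
Cancelling (1 − t) and cross-multiplying: 1,360,000·(EBIT − 29,000) = 1,750,000·(EBIT − 351,000).
EBIT × (1,750,000 − 1,360,000) = 351,000 × 1,750,000 − 29,000 × 1,360,000 = 574,810,000,000, so EBIT = 574,810,000,000 ÷ 390,000 = 1,473,871.79.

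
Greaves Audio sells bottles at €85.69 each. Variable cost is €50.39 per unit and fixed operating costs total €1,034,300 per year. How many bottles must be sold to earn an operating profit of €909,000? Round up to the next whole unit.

55,051 bottles

Contribution margin per unit = €85.69 − €50.39 = €35.30.
Units = (FC + target) / CM = (€1,034,300 + €909,000) / €35.30 = 55,050.99, so 55,051 bottles.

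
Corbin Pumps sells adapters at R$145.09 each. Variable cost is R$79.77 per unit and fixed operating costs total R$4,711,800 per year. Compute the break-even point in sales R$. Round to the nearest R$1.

CM per unit = R$145.09 − R$79.77 = R$65.32; CM ratio = R$65.32 / R$145.09 = 0.4502.
Break-even revenue = fixed costs × price ÷ CM = R$4,711,800 × R$145.09 ÷ R$65.32 = R$10,465,938.

R$10,465,938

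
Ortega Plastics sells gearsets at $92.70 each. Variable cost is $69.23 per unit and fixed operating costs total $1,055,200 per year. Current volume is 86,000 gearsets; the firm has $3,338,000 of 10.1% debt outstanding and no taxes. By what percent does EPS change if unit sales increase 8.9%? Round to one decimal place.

+28.7%

At 86,000 units, contribution = 86,000 × $23.47 = $2,018,420.00.
EBIT = $2,018,420.00 − $1,055,200 = $963,220.00.
After interest of $337,138.00, pre-tax earnings = $626,082.00.
DCL = total CM / (EBIT − I) = $2,018,420.00 / $626,082.00 = 3.2239.
%ΔEPS = DCL × %ΔSales = 3.2239 × +8.9% = +28.7%.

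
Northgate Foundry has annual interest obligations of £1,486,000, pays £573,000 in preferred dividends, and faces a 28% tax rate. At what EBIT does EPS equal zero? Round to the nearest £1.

£2,281,833

Preferred dividends are paid after tax, so their pre-tax equivalent is £573,000 ÷ (1 − 0.28) = £795,833.33.
Financial break-even EBIT = interest + D_p ÷ (1 − t) = £1,486,000 + £795,833.33 = £2,281,833.33.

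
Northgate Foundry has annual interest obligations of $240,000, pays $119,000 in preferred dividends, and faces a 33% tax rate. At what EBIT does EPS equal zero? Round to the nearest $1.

Preferred dividends are paid after tax, so their pre-tax equivalent is $119,000 ÷ (1 − 0.33) = $177,611.94.
Financial break-even EBIT = interest + D_p ÷ (1 − t) = $240,000 + $177,611.94 = $417,611.94.

$417,612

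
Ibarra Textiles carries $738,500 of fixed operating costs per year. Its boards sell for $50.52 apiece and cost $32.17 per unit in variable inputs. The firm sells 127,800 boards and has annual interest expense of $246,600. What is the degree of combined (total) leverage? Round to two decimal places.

1.72

At 127,800 units, contribution = 127,800 × $18.35 = $2,345,130.00.
EBIT = $2,345,130.00 − $738,500 = $1,606,630.00. Interest = $246,600.00, so EBIT − I = $1,360,030.00.
Degree of total leverage = total CM / (EBIT − interest) = $2,345,130.00 / $1,360,030.00 = 1.7243.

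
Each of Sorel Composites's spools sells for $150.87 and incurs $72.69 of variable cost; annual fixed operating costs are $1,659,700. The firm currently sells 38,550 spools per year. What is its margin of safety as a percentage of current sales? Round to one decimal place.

44.9%

Each unit contributes $150.87 − $72.69 = $78.18. Break-even units = $1,659,700 ÷ $78.18 = 21,229.21; break-even revenue = 21,229.21 × $150.87 = $3,202,851.61.
Current sales = 38,550 × $150.87 = $5,816,038.50.
Margin of safety = ($5,816,038.50 − $3,202,851.61) ÷ $5,816,038.50 = 44.9%.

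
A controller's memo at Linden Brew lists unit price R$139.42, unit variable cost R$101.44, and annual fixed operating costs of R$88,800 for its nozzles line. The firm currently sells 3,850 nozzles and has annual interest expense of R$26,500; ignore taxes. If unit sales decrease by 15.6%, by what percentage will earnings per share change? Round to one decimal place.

-73.8%

Contribution at this volume is 3,850 × R$37.98 = R$146,223.00.
Operating income = contribution − fixed costs = R$146,223.00 − R$88,800 = R$57,423.00.
Interest = R$26,500.00, so EBIT − I = R$30,923.00.
Degree of combined leverage = contribution ÷ (EBIT − I) = R$146,223.00 ÷ R$30,923.00 = 4.7286.
%ΔEPS = DCL × %ΔSales = 4.7286 × -15.6% = -73.8%.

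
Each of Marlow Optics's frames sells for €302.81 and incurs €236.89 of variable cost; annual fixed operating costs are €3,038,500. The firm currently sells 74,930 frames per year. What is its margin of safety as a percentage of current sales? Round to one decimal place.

38.5%

Unit CM = price − variable cost = €302.81 − €236.89 = €65.92. Break-even units = €3,038,500 ÷ €65.92 = 46,093.75; break-even revenue = 46,093.75 × €302.81 = €13,957,648.44.
Actual sales revenue = 74,930 × €302.81 = €22,689,553.30.
Margin of safety = (€22,689,553.30 − €13,957,648.44) ÷ €22,689,553.30 = 38.5%.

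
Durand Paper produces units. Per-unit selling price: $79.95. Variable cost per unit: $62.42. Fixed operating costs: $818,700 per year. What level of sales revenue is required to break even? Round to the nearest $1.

Contribution margin per unit = $79.95 − $62.42 = $17.53, a CM ratio of $17.53 ÷ $79.95 = 0.2193.
Break-even sales = FC ÷ CM ratio = $818,700 × $79.95 / $17.53 = $3,733,888.

$3,733,888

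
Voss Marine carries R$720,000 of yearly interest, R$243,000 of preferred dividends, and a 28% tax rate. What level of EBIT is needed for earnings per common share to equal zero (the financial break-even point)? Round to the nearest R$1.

R$1,057,500

Grossing the preferred dividend up to pre-tax terms: R$243,000 / (1 − 0.28) = R$337,500.00.
Financial break-even EBIT = interest + D_p ÷ (1 − t) = R$720,000 + R$337,500.00 = R$1,057,500.00.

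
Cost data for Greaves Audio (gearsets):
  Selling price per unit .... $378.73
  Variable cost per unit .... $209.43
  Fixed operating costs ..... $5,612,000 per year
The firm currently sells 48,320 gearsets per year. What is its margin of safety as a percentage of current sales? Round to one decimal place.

31.4%

Unit CM = price − variable cost = $378.73 − $209.43 = $169.30. Break-even units = $5,612,000 ÷ $169.30 = 33,148.26; break-even revenue = 33,148.26 × $378.73 = $12,554,239.57.
Current sales = 48,320 × $378.73 = $18,300,233.60.
Margin of safety = ($18,300,233.60 − $12,554,239.57) ÷ $18,300,233.60 = 31.4%.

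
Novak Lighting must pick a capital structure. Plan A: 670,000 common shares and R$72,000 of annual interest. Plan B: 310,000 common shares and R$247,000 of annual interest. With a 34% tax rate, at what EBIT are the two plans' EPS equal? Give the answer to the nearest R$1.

R$397,694

At indifference, (EBIT − 72,000)(1 − t)/670,000 = (EBIT − 247,000)(1 − t)/310,000.
Cancelling (1 − t) and cross-multiplying: 310,000·(EBIT − 72,000) = 670,000·(EBIT − 247,000).
EBIT × (670,000 − 310,000) = 247,000 × 670,000 − 72,000 × 310,000 = 143,170,000,000, so EBIT = 143,170,000,000 ÷ 360,000 = 397,694.44.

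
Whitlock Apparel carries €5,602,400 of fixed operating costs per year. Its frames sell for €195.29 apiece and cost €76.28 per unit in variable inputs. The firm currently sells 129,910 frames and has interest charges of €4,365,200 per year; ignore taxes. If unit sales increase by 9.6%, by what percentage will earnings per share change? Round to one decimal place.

At 129,910 units, contribution = 129,910 × €119.01 = €15,460,589.10.
Operating income = contribution − fixed costs = €15,460,589.10 − €5,602,400 = €9,858,189.10.
After interest of €4,365,200.00, pre-tax earnings = €5,492,989.10.
DCL = total CM / (EBIT − I) = €15,460,589.10 / €5,492,989.10 = 2.8146.
%ΔEPS = DCL × %ΔSales = 2.8146 × +9.6% = +27.0%.

+27.0%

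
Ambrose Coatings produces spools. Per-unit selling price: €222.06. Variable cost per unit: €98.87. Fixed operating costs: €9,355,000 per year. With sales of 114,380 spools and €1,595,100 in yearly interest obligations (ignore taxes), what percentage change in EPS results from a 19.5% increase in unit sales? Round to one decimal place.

Total contribution margin = 114,380 × €123.19 = €14,090,472.20.
Operating income = contribution − fixed costs = €14,090,472.20 − €9,355,000 = €4,735,472.20.
After interest of €1,595,100.00, pre-tax earnings = €3,140,372.20.
Degree of combined leverage = contribution ÷ (EBIT − I) = €14,090,472.20 ÷ €3,140,372.20 = 4.4869.
%ΔEPS = DCL × %ΔSales = 4.4869 × +19.5% = +87.5%.

+87.5%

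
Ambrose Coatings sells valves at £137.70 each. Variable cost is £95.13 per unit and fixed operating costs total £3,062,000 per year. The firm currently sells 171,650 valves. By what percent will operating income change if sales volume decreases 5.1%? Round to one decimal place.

-8.8%

Contribution at this volume is 171,650 × £42.57 = £7,307,140.50.
Subtracting fixed costs: EBIT = £7,307,140.50 − £3,062,000 = £4,245,140.50.
DOL = contribution ÷ EBIT = £7,307,140.50 ÷ £4,245,140.50 = 1.7213.
Operating income changes by 1.7213 × -5.1% = -8.8%.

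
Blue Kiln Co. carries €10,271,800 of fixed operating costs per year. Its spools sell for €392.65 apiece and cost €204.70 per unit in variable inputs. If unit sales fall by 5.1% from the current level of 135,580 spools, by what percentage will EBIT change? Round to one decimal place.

At 135,580 units, contribution = 135,580 × €187.95 = €25,482,261.00.
Subtracting fixed costs: EBIT = €25,482,261.00 − €10,271,800 = €15,210,461.00.
So DOL = total CM / EBIT = €25,482,261.00 / €15,210,461.00 = 1.6753.
%ΔEBIT = DOL × %ΔSales = 1.6753 × -5.1% = -8.5%.

-8.5%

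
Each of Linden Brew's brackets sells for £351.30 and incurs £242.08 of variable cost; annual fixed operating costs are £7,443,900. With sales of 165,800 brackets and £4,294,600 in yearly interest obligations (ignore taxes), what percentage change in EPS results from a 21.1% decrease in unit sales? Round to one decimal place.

-60.0%

Contribution at this volume is 165,800 × £109.22 = £18,108,676.00.
Operating income = contribution − fixed costs = £18,108,676.00 − £7,443,900 = £10,664,776.00.
Interest = £4,294,600.00, so EBIT − I = £6,370,176.00.
DCL = total CM / (EBIT − I) = £18,108,676.00 / £6,370,176.00 = 2.8427.
EPS therefore changes by 2.8427 × (-21.1%) = -60.0%.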